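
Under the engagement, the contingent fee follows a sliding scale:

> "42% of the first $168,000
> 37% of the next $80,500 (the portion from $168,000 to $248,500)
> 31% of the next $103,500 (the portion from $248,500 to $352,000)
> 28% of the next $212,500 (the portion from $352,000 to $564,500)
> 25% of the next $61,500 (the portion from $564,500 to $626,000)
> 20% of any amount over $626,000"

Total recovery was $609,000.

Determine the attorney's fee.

$203,055.00

First $168,000 at 42% = $70,560.00
Next $80,500 at 37% = $29,785.00
Next $103,500 at 31% = $32,085.00
Next $212,500 at 28% = $59,500.00
Remaining $44,500 at 25% = $11,125.00
Fee: $70,560.00 + $29,785.00 + $32,085.00 + $59,500.00 + $11,125.00 = $203,055.00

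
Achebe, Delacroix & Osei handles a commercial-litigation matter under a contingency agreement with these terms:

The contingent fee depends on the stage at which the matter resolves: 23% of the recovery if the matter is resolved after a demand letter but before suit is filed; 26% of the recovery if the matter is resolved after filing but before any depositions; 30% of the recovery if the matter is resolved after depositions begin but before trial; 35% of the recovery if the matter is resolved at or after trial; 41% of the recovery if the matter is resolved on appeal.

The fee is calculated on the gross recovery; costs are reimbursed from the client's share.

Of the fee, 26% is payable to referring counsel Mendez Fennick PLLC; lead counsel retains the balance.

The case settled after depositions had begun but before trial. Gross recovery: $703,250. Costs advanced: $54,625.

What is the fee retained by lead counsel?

Fee base is the gross recovery, $703,250; costs are reimbursed separately.
The matter settled after depositions had begun but before trial, so the 30% rate applies.
$703,250 × 30% = $210,975.00
Referral share: 26% of $210,975.00 = $54,853.50; lead counsel retains $210,975.00 − $54,853.50 = $156,121.50.

$156,121.50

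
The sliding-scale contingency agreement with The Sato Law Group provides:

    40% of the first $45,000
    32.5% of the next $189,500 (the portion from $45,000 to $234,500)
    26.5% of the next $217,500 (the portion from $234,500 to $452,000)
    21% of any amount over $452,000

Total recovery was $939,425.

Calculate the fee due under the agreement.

First $45,000 at 40% = $18,000.00
Next $189,500 at 32.5% = $61,587.50
Next $217,500 at 26.5% = $57,637.50
Remaining $487,425 at 21% = $102,359.25
Fee: $18,000.00 + $61,587.50 + $57,637.50 + $102,359.25 = $239,584.25

$239,584.25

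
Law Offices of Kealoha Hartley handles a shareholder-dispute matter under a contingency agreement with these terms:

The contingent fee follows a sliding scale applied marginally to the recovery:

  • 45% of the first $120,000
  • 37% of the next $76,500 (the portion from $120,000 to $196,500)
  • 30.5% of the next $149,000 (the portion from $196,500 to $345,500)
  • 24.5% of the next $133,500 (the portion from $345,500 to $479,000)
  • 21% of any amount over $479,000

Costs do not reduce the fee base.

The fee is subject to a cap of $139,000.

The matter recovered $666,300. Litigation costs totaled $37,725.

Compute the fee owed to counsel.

Fee base is the gross recovery, $666,300; costs are reimbursed separately.
First $120,000 at 45% = $54,000.00
Next $76,500 at 37% = $28,305.00
Next $149,000 at 30.5% = $45,445.00
Next $133,500 at 24.5% = $32,707.50
Remaining $187,300 at 21% = $39,333.00
Fee: $54,000.00 + $28,305.00 + $45,445.00 + $32,707.50 + $39,333.00 = $199,790.50
$199,790.50 exceeds the $139,000 cap, so the fee is capped at $139,000.00.

$139,000.00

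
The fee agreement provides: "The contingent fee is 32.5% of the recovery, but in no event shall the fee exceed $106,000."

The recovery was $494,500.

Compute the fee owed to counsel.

32.5% of $494,500 = $160,712.50
That exceeds the $106,000 cap, so the fee is capped at $106,000.

$106,000.00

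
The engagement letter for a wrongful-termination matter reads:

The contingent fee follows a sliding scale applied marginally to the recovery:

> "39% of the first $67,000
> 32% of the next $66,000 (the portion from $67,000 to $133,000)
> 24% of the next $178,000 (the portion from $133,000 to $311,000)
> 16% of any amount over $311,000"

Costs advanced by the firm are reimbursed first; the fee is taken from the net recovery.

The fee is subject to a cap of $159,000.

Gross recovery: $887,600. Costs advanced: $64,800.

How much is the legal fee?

$159,000.00

Fee base (net of costs): $887,600 − $64,800 = $822,800
First $67,000 at 39% = $26,130.00
Next $66,000 at 32% = $21,120.00
Next $178,000 at 24% = $42,720.00
Remaining $511,800 at 16% = $81,888.00
Fee: $26,130.00 + $21,120.00 + $42,720.00 + $81,888.00 = $171,858.00
$171,858.00 exceeds the $159,000 cap, so the fee is capped at $159,000.00.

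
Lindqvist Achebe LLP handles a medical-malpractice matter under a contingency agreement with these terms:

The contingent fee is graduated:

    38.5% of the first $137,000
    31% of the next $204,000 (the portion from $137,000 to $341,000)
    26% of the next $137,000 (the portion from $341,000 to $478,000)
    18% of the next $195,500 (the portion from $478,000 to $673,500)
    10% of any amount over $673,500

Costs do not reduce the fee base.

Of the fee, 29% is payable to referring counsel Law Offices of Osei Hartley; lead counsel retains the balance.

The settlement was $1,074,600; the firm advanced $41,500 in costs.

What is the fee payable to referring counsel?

$65,802.45

Fee base is the gross recovery, $1,074,600; costs are reimbursed separately.
First $137,000 at 38.5% = $52,745.00
Next $204,000 at 31% = $63,240.00
Next $137,000 at 26% = $35,620.00
Next $195,500 at 18% = $35,190.00
Remaining $401,100 at 10% = $40,110.00
Fee: $52,745.00 + $63,240.00 + $35,620.00 + $35,190.00 + $40,110.00 = $226,905.00
Referral share: 29% of $226,905.00 = $65,802.45; lead counsel retains $226,905.00 − $65,802.45 = $161,102.55.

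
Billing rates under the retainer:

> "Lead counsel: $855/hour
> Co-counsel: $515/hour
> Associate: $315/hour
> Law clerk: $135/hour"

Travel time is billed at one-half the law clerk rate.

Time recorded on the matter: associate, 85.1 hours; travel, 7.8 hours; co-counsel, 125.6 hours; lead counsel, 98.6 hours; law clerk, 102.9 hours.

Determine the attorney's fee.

$190,211.50

Lead counsel: 98.6 × $855 = $84,303.00
Co-counsel: 125.6 × $515 = $64,684.00
Associate: 85.1 × $315 = $26,806.50
Law clerk: 102.9 × $135 = $13,891.50
Subtotal: $84,303.00 + $64,684.00 + $26,806.50 + $13,891.50 = $189,685.00
Travel: 7.8 × ($135 ÷ 2) = 7.8 × $67.50 = $526.50
Total: $189,685.00 + $526.50 = $190,211.50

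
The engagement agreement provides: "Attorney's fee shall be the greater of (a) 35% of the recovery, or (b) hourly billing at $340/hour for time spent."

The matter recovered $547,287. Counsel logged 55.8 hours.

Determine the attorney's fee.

(a) 35% of $547,287 = $191,550.45
(b) 55.8 × $340 = $18,972.00
The greater is (a): $191,550.45.

$191,550.45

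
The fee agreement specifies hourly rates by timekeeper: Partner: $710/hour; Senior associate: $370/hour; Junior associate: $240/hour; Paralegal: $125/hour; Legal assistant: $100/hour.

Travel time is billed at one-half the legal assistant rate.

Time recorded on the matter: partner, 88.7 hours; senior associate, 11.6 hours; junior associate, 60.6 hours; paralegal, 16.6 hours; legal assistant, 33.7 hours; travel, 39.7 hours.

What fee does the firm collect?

Partner: 88.7 × $710 = $62,977.00
Senior associate: 11.6 × $370 = $4,292.00
Junior associate: 60.6 × $240 = $14,544.00
Paralegal: 16.6 × $125 = $2,075.00
Legal assistant: 33.7 × $100 = $3,370.00
Subtotal: $62,977.00 + $4,292.00 + $14,544.00 + $2,075.00 + $3,370.00 = $87,258.00
Travel: 39.7 × ($100 ÷ 2) = 39.7 × $50.00 = $1,985.00
Total: $87,258.00 + $1,985.00 = $89,243.00

$89,243.00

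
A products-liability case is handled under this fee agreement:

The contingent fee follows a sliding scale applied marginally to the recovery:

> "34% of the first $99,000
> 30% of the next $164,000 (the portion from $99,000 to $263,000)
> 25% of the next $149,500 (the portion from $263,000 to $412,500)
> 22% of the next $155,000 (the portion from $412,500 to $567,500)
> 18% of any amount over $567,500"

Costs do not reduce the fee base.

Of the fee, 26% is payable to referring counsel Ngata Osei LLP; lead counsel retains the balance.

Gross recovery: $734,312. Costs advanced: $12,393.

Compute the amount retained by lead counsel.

Fee base is the gross recovery, $734,312; costs are reimbursed separately.
First $99,000 at 34% = $33,660.00
Next $164,000 at 30% = $49,200.00
Next $149,500 at 25% = $37,375.00
Next $155,000 at 22% = $34,100.00
Remaining $166,812 at 18% = $30,026.16
Fee: $33,660.00 + $49,200.00 + $37,375.00 + $34,100.00 + $30,026.16 = $184,361.16
Referral share: 26% of $184,361.16 = $47,933.90; lead counsel retains $184,361.16 − $47,933.90 = $136,427.26.

$136,427.26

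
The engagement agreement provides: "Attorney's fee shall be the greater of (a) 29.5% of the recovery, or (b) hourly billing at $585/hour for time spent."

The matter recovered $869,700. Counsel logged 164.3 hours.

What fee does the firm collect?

(a) 29.5% of $869,700 = $256,561.50
(b) 164.3 × $585 = $96,115.50
The greater is (a): $256,561.50.

$256,561.50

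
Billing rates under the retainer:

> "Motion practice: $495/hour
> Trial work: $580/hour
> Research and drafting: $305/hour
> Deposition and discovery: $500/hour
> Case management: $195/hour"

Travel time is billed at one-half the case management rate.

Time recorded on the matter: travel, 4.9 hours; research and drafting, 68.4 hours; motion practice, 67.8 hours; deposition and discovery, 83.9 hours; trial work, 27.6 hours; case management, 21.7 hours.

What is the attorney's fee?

$117,090.25

Motion practice: 67.8 × $495 = $33,561.00
Trial work: 27.6 × $580 = $16,008.00
Research and drafting: 68.4 × $305 = $20,862.00
Deposition and discovery: 83.9 × $500 = $41,950.00
Case management: 21.7 × $195 = $4,231.50
Subtotal: $33,561.00 + $16,008.00 + $20,862.00 + $41,950.00 + $4,231.50 = $116,612.50
Travel: 4.9 × ($195 ÷ 2) = 4.9 × $97.50 = $477.75
Total: $116,612.50 + $477.75 = $117,090.25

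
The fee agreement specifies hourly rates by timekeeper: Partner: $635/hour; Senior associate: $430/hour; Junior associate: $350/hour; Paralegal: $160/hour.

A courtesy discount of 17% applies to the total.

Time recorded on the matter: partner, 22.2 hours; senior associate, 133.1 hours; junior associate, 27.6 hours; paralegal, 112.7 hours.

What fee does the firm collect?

Partner: 22.2 × $635 = $14,097.00
Senior associate: 133.1 × $430 = $57,233.00
Junior associate: 27.6 × $350 = $9,660.00
Paralegal: 112.7 × $160 = $18,032.00
Subtotal: $99,022.00
Less 17% discount: −$16,833.74
Total: $99,022.00 − $16,833.74 = $82,188.26

$82,188.26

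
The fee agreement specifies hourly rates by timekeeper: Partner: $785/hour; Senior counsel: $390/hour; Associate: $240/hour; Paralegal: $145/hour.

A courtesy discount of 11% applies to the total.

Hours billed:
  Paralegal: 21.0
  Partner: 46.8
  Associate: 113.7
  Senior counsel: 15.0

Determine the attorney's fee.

Partner: 46.8 × $785 = $36,738.00
Senior counsel: 15.0 × $390 = $5,850.00
Associate: 113.7 × $240 = $27,288.00
Paralegal: 21.0 × $145 = $3,045.00
Subtotal: $72,921.00
Less 11% discount: −$8,021.31
Total: $72,921.00 − $8,021.31 = $64,899.69

$64,899.69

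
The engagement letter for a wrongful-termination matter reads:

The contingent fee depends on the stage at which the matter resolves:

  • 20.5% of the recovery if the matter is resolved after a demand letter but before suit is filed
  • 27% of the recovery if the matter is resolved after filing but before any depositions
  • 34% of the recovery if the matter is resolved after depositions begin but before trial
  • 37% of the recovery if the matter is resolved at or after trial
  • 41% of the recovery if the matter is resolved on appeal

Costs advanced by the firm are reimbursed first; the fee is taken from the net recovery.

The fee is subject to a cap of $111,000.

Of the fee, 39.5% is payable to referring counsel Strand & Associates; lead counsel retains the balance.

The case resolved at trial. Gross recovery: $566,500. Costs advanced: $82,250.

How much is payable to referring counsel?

$43,845.00

Fee base (net of costs): $566,500 − $82,250 = $484,250
The matter resolved at trial, so the 37% rate applies.
$484,250 × 37% = $179,172.50
$179,172.50 exceeds the $111,000 cap, so the fee is capped at $111,000.00.
Referral share: 39.5% of $111,000.00 = $43,845.00; lead counsel retains $111,000.00 − $43,845.00 = $67,155.00.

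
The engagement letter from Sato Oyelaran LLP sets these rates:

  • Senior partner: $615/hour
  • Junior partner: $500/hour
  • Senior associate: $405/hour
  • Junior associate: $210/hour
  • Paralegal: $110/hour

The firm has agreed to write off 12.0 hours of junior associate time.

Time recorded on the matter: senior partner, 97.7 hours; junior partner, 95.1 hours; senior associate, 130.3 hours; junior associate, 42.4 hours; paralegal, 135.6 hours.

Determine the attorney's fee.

$181,707.00

Senior partner: 97.7 × $615 = $60,085.50
Junior partner: 95.1 × $500 = $47,550.00
Senior associate: 130.3 × $405 = $52,771.50
Junior associate: 42.4 × $210 = $8,904.00
Paralegal: 135.6 × $110 = $14,916.00
Subtotal: $184,227.00
Write-off: 12.0 × $210 = $2,520.00
Total: $184,227.00 − $2,520.00 = $181,707.00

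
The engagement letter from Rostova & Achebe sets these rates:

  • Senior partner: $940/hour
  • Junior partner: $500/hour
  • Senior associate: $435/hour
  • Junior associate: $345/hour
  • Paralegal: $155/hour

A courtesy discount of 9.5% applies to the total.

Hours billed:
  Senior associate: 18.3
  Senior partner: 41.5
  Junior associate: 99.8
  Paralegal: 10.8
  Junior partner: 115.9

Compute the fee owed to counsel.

$127,628.08

Senior partner: 41.5 × $940 = $39,010.00
Junior partner: 115.9 × $500 = $57,950.00
Senior associate: 18.3 × $435 = $7,960.50
Junior associate: 99.8 × $345 = $34,431.00
Paralegal: 10.8 × $155 = $1,674.00
Subtotal: $141,025.50
Less 9.5% discount: −$13,397.42
Total: $141,025.50 − $13,397.42 = $127,628.08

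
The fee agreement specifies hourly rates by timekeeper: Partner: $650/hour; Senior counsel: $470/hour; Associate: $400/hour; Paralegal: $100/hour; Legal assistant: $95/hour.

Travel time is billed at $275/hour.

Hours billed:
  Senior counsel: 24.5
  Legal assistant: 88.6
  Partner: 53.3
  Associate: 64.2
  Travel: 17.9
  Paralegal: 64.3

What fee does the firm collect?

Partner: 53.3 × $650 = $34,645.00
Senior counsel: 24.5 × $470 = $11,515.00
Associate: 64.2 × $400 = $25,680.00
Paralegal: 64.3 × $100 = $6,430.00
Legal assistant: 88.6 × $95 = $8,417.00
Subtotal: $34,645.00 + $11,515.00 + $25,680.00 + $6,430.00 + $8,417.00 = $86,687.00
Travel: 17.9 × $275 = $4,922.50
Total: $86,687.00 + $4,922.50 = $91,609.50

$91,609.50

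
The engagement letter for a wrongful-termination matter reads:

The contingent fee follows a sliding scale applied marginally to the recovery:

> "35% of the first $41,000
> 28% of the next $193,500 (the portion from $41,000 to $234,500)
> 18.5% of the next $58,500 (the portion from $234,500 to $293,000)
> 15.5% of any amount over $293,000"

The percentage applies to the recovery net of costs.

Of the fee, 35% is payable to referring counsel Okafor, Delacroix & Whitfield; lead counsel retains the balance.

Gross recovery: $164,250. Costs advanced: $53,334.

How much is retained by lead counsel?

Fee base (net of costs): $164,250 − $53,334 = $110,916
First $41,000 at 35% = $14,350.00
Remaining $69,916 at 28% = $19,576.48
Fee: $14,350.00 + $19,576.48 = $33,926.48
Referral share: 35% of $33,926.48 = $11,874.27; lead counsel retains $33,926.48 − $11,874.27 = $22,052.21.

$22,052.21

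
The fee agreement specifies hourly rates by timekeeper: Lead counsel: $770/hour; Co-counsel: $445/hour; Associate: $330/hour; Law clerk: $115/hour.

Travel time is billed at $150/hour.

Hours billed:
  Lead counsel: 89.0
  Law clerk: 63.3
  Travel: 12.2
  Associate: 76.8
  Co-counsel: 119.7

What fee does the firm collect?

Lead counsel: 89.0 × $770 = $68,530.00
Co-counsel: 119.7 × $445 = $53,266.50
Associate: 76.8 × $330 = $25,344.00
Law clerk: 63.3 × $115 = $7,279.50
Subtotal: $68,530.00 + $53,266.50 + $25,344.00 + $7,279.50 = $154,420.00
Travel: 12.2 × $150 = $1,830.00
Total: $154,420.00 + $1,830.00 = $156,250.00

$156,250.00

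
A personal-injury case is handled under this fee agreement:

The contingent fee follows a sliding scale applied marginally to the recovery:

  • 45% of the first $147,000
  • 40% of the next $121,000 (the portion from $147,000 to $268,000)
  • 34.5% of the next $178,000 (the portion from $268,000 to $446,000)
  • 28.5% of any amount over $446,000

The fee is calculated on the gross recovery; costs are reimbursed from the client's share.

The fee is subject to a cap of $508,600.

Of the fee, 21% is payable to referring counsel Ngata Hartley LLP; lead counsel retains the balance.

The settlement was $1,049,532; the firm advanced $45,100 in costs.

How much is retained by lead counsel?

$274,893.63

Fee base is the gross recovery, $1,049,532; costs are reimbursed separately.
First $147,000 at 45% = $66,150.00
Next $121,000 at 40% = $48,400.00
Next $178,000 at 34.5% = $61,410.00
Remaining $603,532 at 28.5% = $172,006.62
Fee: $66,150.00 + $48,400.00 + $61,410.00 + $172,006.62 = $347,966.62
$347,966.62 is under the $508,600 cap.
Referral share: 21% of $347,966.62 = $73,072.99; lead counsel retains $347,966.62 − $73,072.99 = $274,893.63.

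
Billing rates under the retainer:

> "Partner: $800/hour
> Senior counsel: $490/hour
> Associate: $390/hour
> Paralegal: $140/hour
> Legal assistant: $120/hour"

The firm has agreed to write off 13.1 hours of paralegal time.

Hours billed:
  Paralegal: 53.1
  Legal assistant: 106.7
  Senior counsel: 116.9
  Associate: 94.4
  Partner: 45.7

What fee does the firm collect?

Partner: 45.7 × $800 = $36,560.00
Senior counsel: 116.9 × $490 = $57,281.00
Associate: 94.4 × $390 = $36,816.00
Paralegal: 53.1 × $140 = $7,434.00
Legal assistant: 106.7 × $120 = $12,804.00
Subtotal: $150,895.00
Write-off: 13.1 × $140 = $1,834.00
Total: $150,895.00 − $1,834.00 = $149,061.00

$149,061.00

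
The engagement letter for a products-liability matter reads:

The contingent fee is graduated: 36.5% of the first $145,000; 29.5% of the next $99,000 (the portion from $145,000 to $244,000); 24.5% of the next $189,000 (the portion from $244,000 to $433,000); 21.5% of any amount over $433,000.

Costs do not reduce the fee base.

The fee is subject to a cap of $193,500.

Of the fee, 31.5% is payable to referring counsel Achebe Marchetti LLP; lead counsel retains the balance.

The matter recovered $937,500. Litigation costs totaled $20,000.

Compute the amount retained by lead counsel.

Fee base is the gross recovery, $937,500; costs are reimbursed separately.
First $145,000 at 36.5% = $52,925.00
Next $99,000 at 29.5% = $29,205.00
Next $189,000 at 24.5% = $46,305.00
Remaining $504,500 at 21.5% = $108,467.50
Fee: $52,925.00 + $29,205.00 + $46,305.00 + $108,467.50 = $236,902.50
$236,902.50 exceeds the $193,500 cap, so the fee is capped at $193,500.00.
Referral share: 31.5% of $193,500.00 = $60,952.50; lead counsel retains $193,500.00 − $60,952.50 = $132,547.50.

$132,547.50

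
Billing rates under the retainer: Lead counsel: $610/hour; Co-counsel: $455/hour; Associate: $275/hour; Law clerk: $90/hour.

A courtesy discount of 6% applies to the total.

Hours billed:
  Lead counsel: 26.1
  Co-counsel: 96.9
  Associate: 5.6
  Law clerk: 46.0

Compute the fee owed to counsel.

$61,749.07

Lead counsel: 26.1 × $610 = $15,921.00
Co-counsel: 96.9 × $455 = $44,089.50
Associate: 5.6 × $275 = $1,540.00
Law clerk: 46.0 × $90 = $4,140.00
Subtotal: $65,690.50
Less 6% discount: −$3,941.43
Total: $65,690.50 − $3,941.43 = $61,749.07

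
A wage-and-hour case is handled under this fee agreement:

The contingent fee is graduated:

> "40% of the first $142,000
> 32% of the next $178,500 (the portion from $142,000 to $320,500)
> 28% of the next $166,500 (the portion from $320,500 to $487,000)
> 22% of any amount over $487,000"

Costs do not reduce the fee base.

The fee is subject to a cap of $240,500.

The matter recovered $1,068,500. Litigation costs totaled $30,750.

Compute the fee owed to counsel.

Fee base is the gross recovery, $1,068,500; costs are reimbursed separately.
First $142,000 at 40% = $56,800.00
Next $178,500 at 32% = $57,120.00
Next $166,500 at 28% = $46,620.00
Remaining $581,500 at 22% = $127,930.00
Fee: $56,800.00 + $57,120.00 + $46,620.00 + $127,930.00 = $288,470.00
$288,470.00 exceeds the $240,500 cap, so the fee is capped at $240,500.00.

$240,500.00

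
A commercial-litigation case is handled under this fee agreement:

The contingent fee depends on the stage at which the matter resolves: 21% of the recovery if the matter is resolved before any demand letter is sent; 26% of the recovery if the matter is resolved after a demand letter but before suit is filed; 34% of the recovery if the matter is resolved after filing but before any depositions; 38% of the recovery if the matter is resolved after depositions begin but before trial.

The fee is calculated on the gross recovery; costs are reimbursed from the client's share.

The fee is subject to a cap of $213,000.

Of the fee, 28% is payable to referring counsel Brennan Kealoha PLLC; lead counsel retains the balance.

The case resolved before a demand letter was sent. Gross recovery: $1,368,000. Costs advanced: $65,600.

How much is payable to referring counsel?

Fee base is the gross recovery, $1,368,000; costs are reimbursed separately.
The matter resolved before a demand letter was sent, so the 21% rate applies.
$1,368,000 × 21% = $287,280.00
$287,280.00 exceeds the $213,000 cap, so the fee is capped at $213,000.00.
Referral share: 28% of $213,000.00 = $59,640.00; lead counsel retains $213,000.00 − $59,640.00 = $153,360.00.

$59,640.00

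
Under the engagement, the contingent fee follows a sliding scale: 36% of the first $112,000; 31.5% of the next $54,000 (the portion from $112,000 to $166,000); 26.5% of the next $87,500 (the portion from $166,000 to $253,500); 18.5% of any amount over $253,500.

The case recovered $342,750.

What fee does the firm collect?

First $112,000 at 36% = $40,320.00
Next $54,000 at 31.5% = $17,010.00
Next $87,500 at 26.5% = $23,187.50
Remaining $89,250 at 18.5% = $16,511.25
Fee: $40,320.00 + $17,010.00 + $23,187.50 + $16,511.25 = $97,028.75

$97,028.75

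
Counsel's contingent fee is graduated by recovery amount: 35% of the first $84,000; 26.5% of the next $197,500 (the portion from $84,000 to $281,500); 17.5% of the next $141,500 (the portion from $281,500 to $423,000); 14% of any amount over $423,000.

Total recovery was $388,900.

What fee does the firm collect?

$100,532.50

First $84,000 at 35% = $29,400.00
Next $197,500 at 26.5% = $52,337.50
Remaining $107,400 at 17.5% = $18,795.00
Fee: $29,400.00 + $52,337.50 + $18,795.00 = $100,532.50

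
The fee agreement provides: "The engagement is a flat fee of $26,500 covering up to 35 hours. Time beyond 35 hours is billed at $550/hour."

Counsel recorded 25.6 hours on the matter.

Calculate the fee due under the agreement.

25.6 hours is within the 35-hour scope; only the flat fee applies.

$26,500.00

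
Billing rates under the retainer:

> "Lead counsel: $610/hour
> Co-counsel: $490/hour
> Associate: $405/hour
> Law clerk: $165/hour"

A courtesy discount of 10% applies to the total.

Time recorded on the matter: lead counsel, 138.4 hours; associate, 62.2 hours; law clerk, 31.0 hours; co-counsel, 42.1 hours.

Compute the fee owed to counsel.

Lead counsel: 138.4 × $610 = $84,424.00
Co-counsel: 42.1 × $490 = $20,629.00
Associate: 62.2 × $405 = $25,191.00
Law clerk: 31.0 × $165 = $5,115.00
Subtotal: $135,359.00
Less 10% discount: −$13,535.90
Total: $135,359.00 − $13,535.90 = $121,823.10

$121,823.10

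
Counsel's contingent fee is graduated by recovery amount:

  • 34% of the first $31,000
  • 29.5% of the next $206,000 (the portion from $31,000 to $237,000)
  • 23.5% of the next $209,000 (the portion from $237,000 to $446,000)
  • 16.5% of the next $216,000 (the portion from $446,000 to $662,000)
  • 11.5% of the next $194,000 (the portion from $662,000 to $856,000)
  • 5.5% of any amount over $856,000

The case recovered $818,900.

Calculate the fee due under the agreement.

$174,108.50

First $31,000 at 34% = $10,540.00
Next $206,000 at 29.5% = $60,770.00
Next $209,000 at 23.5% = $49,115.00
Next $216,000 at 16.5% = $35,640.00
Remaining $156,900 at 11.5% = $18,043.50
Fee: $10,540.00 + $60,770.00 + $49,115.00 + $35,640.00 + $18,043.50 = $174,108.50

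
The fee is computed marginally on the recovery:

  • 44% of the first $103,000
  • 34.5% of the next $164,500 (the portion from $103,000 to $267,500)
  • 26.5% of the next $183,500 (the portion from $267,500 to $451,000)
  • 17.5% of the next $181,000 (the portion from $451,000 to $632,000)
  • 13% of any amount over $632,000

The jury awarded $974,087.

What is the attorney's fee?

$226,846.31

First $103,000 at 44% = $45,320.00
Next $164,500 at 34.5% = $56,752.50
Next $183,500 at 26.5% = $48,627.50
Next $181,000 at 17.5% = $31,675.00
Remaining $342,087 at 13% = $44,471.31
Fee: $45,320.00 + $56,752.50 + $48,627.50 + $31,675.00 + $44,471.31 = $226,846.31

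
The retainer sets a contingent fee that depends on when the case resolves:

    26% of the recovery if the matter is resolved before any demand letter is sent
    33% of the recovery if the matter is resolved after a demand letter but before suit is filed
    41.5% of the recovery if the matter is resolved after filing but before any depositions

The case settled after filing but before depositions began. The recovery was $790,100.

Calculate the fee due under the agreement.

$327,891.50

The matter settled after filing but before depositions began, so the 41.5% rate applies.
$790,100 × 41.5% = $327,891.50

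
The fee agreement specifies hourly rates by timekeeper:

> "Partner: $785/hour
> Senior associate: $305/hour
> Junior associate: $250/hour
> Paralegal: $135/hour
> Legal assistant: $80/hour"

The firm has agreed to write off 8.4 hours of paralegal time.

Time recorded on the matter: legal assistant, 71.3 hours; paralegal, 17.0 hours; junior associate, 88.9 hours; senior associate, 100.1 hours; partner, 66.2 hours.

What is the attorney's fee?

$111,587.50

Partner: 66.2 × $785 = $51,967.00
Senior associate: 100.1 × $305 = $30,530.50
Junior associate: 88.9 × $250 = $22,225.00
Paralegal: 17.0 × $135 = $2,295.00
Legal assistant: 71.3 × $80 = $5,704.00
Subtotal: $112,721.50
Write-off: 8.4 × $135 = $1,134.00
Total: $112,721.50 − $1,134.00 = $111,587.50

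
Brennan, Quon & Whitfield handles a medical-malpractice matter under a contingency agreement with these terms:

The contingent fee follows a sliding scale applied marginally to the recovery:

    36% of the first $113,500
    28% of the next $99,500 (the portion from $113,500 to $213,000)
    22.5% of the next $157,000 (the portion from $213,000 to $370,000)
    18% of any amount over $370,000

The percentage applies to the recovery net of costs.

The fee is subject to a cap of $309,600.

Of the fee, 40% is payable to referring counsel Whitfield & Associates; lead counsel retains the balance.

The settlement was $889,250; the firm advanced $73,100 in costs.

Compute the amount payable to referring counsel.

$73,740.80

Fee base (net of costs): $889,250 − $73,100 = $816,150
First $113,500 at 36% = $40,860.00
Next $99,500 at 28% = $27,860.00
Next $157,000 at 22.5% = $35,325.00
Remaining $446,150 at 18% = $80,307.00
Fee: $40,860.00 + $27,860.00 + $35,325.00 + $80,307.00 = $184,352.00
$184,352.00 is under the $309,600 cap.
Referral share: 40% of $184,352.00 = $73,740.80; lead counsel retains $184,352.00 − $73,740.80 = $110,611.20.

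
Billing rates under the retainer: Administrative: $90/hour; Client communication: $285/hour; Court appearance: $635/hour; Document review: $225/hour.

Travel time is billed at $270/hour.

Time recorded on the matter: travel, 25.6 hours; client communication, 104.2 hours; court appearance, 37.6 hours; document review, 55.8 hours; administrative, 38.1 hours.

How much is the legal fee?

$76,469.00

Administrative: 38.1 × $90 = $3,429.00
Client communication: 104.2 × $285 = $29,697.00
Court appearance: 37.6 × $635 = $23,876.00
Document review: 55.8 × $225 = $12,555.00
Subtotal: $3,429.00 + $29,697.00 + $23,876.00 + $12,555.00 = $69,557.00
Travel: 25.6 × $270 = $6,912.00
Total: $69,557.00 + $6,912.00 = $76,469.00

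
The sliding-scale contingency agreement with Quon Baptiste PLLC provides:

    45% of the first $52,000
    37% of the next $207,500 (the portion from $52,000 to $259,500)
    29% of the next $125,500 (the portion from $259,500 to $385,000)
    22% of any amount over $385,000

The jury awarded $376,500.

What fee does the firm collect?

First $52,000 at 45% = $23,400.00
Next $207,500 at 37% = $76,775.00
Remaining $117,000 at 29% = $33,930.00
Fee: $23,400.00 + $76,775.00 + $33,930.00 = $134,105.00

$134,105.00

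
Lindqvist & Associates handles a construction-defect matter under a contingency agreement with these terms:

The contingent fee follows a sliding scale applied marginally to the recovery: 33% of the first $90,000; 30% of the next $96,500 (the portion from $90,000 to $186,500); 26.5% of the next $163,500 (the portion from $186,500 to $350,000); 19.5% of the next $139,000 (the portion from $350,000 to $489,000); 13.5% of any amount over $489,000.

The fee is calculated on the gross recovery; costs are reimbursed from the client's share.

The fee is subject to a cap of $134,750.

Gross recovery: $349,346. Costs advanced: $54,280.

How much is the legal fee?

$101,804.19

Fee base is the gross recovery, $349,346; costs are reimbursed separately.
First $90,000 at 33% = $29,700.00
Next $96,500 at 30% = $28,950.00
Remaining $162,846 at 26.5% = $43,154.19
Fee: $29,700.00 + $28,950.00 + $43,154.19 = $101,804.19
$101,804.19 is under the $134,750 cap.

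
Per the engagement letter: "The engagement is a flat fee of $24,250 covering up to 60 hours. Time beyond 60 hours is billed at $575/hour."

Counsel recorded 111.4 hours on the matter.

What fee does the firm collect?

$53,805.00

Flat fee: $24,250.00
Excess hours: 111.4 − 60 = 51.4
Overrun: 51.4 × $575 = $29,555.00
Total: $24,250.00 + $29,555.00 = $53,805.00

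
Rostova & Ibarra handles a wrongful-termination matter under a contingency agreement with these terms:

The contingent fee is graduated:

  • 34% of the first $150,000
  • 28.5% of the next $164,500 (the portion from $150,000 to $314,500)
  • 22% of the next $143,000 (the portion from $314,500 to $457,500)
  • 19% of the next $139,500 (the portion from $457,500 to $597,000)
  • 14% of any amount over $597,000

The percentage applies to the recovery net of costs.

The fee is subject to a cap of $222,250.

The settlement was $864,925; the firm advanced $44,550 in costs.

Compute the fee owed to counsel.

$187,120.00

Fee base (net of costs): $864,925 − $44,550 = $820,375
First $150,000 at 34% = $51,000.00
Next $164,500 at 28.5% = $46,882.50
Next $143,000 at 22% = $31,460.00
Next $139,500 at 19% = $26,505.00
Remaining $223,375 at 14% = $31,272.50
Fee: $51,000.00 + $46,882.50 + $31,460.00 + $26,505.00 + $31,272.50 = $187,120.00
$187,120.00 is under the $222,250 cap.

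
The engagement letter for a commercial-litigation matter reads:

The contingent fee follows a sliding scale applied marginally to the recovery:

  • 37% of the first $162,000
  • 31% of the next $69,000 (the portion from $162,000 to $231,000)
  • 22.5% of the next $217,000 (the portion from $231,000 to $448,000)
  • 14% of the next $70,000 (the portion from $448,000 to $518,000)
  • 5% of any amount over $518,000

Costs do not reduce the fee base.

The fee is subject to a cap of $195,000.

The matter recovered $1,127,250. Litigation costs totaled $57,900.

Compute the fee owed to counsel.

$170,417.50

Fee base is the gross recovery, $1,127,250; costs are reimbursed separately.
First $162,000 at 37% = $59,940.00
Next $69,000 at 31% = $21,390.00
Next $217,000 at 22.5% = $48,825.00
Next $70,000 at 14% = $9,800.00
Remaining $609,250 at 5% = $30,462.50
Fee: $59,940.00 + $21,390.00 + $48,825.00 + $9,800.00 + $30,462.50 = $170,417.50
$170,417.50 is under the $195,000 cap.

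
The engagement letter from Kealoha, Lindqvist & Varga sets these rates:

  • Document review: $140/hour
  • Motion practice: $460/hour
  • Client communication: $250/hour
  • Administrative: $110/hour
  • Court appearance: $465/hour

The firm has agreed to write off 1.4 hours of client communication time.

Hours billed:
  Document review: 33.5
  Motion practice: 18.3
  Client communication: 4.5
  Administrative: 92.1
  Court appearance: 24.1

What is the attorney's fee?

Document review: 33.5 × $140 = $4,690.00
Motion practice: 18.3 × $460 = $8,418.00
Client communication: 4.5 × $250 = $1,125.00
Administrative: 92.1 × $110 = $10,131.00
Court appearance: 24.1 × $465 = $11,206.50
Subtotal: $35,570.50
Write-off: 1.4 × $250 = $350.00
Total: $35,570.50 − $350.00 = $35,220.50

$35,220.50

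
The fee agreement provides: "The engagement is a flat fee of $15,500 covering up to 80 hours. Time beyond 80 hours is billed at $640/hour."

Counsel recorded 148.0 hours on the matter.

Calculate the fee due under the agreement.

Flat fee: $15,500.00
Excess hours: 148.0 − 80 = 68.0
Overrun: 68.0 × $640 = $43,520.00
Total: $15,500.00 + $43,520.00 = $59,020.00

$59,020.00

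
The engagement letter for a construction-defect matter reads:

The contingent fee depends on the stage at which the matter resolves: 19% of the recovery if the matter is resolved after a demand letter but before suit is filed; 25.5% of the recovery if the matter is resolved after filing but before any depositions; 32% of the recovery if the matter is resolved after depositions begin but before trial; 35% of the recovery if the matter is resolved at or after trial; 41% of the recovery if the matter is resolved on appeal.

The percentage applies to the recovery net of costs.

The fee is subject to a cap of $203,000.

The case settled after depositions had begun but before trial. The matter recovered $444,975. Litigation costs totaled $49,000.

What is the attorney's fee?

$126,712.00

Fee base (net of costs): $444,975 − $49,000 = $395,975
The matter settled after depositions had begun but before trial, so the 32% rate applies.
$395,975 × 32% = $126,712.00
$126,712.00 is under the $203,000 cap.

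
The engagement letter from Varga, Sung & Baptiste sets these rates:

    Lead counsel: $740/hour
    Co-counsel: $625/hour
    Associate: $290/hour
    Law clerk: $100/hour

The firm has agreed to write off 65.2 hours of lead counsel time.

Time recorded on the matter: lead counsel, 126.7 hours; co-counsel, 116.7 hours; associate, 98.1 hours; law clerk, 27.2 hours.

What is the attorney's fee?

Lead counsel: 126.7 × $740 = $93,758.00
Co-counsel: 116.7 × $625 = $72,937.50
Associate: 98.1 × $290 = $28,449.00
Law clerk: 27.2 × $100 = $2,720.00
Subtotal: $197,864.50
Write-off: 65.2 × $740 = $48,248.00
Total: $197,864.50 − $48,248.00 = $149,616.50

$149,616.50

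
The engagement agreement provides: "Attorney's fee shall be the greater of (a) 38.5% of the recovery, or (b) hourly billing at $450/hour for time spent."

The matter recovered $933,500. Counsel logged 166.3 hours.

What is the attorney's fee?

(a) 38.5% of $933,500 = $359,397.50
(b) 166.3 × $450 = $74,835.00
The greater is (a): $359,397.50.

$359,397.50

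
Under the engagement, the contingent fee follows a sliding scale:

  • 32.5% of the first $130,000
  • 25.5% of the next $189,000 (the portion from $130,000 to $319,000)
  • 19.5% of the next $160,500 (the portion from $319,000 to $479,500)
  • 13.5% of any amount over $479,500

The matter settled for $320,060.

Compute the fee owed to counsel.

First $130,000 at 32.5% = $42,250.00
Next $189,000 at 25.5% = $48,195.00
Remaining $1,060 at 19.5% = $206.70
Fee: $42,250.00 + $48,195.00 + $206.70 = $90,651.70

$90,651.70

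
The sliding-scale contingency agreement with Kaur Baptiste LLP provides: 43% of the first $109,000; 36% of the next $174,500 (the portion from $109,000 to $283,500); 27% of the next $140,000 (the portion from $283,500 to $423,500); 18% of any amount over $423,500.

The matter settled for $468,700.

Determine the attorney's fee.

First $109,000 at 43% = $46,870.00
Next $174,500 at 36% = $62,820.00
Next $140,000 at 27% = $37,800.00
Remaining $45,200 at 18% = $8,136.00
Fee: $46,870.00 + $62,820.00 + $37,800.00 + $8,136.00 = $155,626.00

$155,626.00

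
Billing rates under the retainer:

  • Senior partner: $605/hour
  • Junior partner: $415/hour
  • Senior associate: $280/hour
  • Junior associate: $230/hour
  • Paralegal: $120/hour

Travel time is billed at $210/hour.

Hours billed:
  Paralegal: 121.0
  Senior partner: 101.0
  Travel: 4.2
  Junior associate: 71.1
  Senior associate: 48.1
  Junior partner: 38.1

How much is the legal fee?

Senior partner: 101.0 × $605 = $61,105.00
Junior partner: 38.1 × $415 = $15,811.50
Senior associate: 48.1 × $280 = $13,468.00
Junior associate: 71.1 × $230 = $16,353.00
Paralegal: 121.0 × $120 = $14,520.00
Subtotal: $61,105.00 + $15,811.50 + $13,468.00 + $16,353.00 + $14,520.00 = $121,257.50
Travel: 4.2 × $210 = $882.00
Total: $121,257.50 + $882.00 = $122,139.50

$122,139.50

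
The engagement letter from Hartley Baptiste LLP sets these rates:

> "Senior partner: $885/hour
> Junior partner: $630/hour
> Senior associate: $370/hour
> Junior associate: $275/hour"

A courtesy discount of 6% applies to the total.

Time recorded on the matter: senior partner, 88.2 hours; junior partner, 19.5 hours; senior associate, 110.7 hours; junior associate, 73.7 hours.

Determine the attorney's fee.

$142,474.39

Senior partner: 88.2 × $885 = $78,057.00
Junior partner: 19.5 × $630 = $12,285.00
Senior associate: 110.7 × $370 = $40,959.00
Junior associate: 73.7 × $275 = $20,267.50
Subtotal: $151,568.50
Less 6% discount: −$9,094.11
Total: $151,568.50 − $9,094.11 = $142,474.39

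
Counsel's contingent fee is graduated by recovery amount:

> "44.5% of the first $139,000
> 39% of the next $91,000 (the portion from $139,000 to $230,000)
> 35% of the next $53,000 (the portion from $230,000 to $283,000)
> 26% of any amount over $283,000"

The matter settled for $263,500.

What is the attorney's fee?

First $139,000 at 44.5% = $61,855.00
Next $91,000 at 39% = $35,490.00
Remaining $33,500 at 35% = $11,725.00
Fee: $61,855.00 + $35,490.00 + $11,725.00 = $109,070.00

$109,070.00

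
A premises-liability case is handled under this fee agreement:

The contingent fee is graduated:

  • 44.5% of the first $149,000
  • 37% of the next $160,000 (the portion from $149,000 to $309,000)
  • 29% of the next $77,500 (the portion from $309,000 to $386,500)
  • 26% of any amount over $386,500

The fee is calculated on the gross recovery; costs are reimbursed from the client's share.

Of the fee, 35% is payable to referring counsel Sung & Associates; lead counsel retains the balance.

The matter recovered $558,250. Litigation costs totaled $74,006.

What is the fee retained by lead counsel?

$125,212.75

Fee base is the gross recovery, $558,250; costs are reimbursed separately.
First $149,000 at 44.5% = $66,305.00
Next $160,000 at 37% = $59,200.00
Next $77,500 at 29% = $22,475.00
Remaining $171,750 at 26% = $44,655.00
Fee: $66,305.00 + $59,200.00 + $22,475.00 + $44,655.00 = $192,635.00
Referral share: 35% of $192,635.00 = $67,422.25; lead counsel retains $192,635.00 − $67,422.25 = $125,212.75.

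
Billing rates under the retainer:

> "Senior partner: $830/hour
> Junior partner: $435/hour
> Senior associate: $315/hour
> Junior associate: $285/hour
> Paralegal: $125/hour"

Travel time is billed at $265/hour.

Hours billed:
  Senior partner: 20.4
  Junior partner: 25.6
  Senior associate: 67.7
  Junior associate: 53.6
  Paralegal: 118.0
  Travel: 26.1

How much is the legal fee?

$86,336.00

Senior partner: 20.4 × $830 = $16,932.00
Junior partner: 25.6 × $435 = $11,136.00
Senior associate: 67.7 × $315 = $21,325.50
Junior associate: 53.6 × $285 = $15,276.00
Paralegal: 118.0 × $125 = $14,750.00
Subtotal: $16,932.00 + $11,136.00 + $21,325.50 + $15,276.00 + $14,750.00 = $79,419.50
Travel: 26.1 × $265 = $6,916.50
Total: $79,419.50 + $6,916.50 = $86,336.00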